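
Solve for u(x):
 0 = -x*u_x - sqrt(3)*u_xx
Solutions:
 u(x) = C1 + C2*erf(sqrt(2)*3^(3/4)*x/6)


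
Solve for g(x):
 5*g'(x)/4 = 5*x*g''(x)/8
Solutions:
 g(x) = C1 + C2*x^3


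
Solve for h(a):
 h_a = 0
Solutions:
 h(a) = C1


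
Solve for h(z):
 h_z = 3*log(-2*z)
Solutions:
 h(z) = C1 + 3*z*log(-z) + 3*z*(-1 + log(2))


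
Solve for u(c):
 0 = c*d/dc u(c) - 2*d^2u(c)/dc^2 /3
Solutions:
 u(c) = C1 + C2*erfi(sqrt(3)*c/2)


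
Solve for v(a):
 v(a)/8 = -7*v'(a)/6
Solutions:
 v(a) = C1*exp(-3*a/28)


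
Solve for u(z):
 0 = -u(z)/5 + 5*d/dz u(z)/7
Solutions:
 u(z) = C1*exp(7*z/25)


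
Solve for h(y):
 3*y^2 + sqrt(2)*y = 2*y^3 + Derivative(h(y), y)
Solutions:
 h(y) = C1 - y^4/2 + y^3 + sqrt(2)*y^2/2


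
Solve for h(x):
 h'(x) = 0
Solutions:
 h(x) = C1


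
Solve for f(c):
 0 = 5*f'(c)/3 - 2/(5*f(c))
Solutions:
 f(c) = -sqrt(C1 + 12*c)/5
 f(c) = sqrt(C1 + 12*c)/5


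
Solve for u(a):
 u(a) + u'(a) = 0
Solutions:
 u(a) = C1*exp(-a)


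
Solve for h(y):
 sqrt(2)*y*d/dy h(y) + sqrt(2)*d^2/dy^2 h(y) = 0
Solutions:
 h(y) = C1 + C2*erf(sqrt(2)*y/2)


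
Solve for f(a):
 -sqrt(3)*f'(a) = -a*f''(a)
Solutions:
 f(a) = C1 + C2*a^(1 + sqrt(3))


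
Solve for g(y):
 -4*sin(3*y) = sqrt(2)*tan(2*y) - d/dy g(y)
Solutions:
 g(y) = C1 - sqrt(2)*log(cos(2*y))/2 - 4*cos(3*y)/3


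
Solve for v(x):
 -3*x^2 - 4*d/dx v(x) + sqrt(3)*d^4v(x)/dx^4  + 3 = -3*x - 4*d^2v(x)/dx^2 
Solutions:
 v(x) = C1 + C2*exp(-2^(1/3)*x*(-2*6^(1/3)/(9 + sqrt(16*sqrt(3) + 81))^(1/3) + 3^(1/6)*(9 + sqrt(16*sqrt(3) + 81))^(1/3))/6)*sin(2^(1/3)*x*(2*2^(1/3)*3^(5/6)/(9 + sqrt(16*sqrt(3) + 81))^(1/3) + 3^(2/3)*(9 + sqrt(16*sqrt(3) + 81))^(1/3))/6) + C3*exp(-2^(1/3)*x*(-2*6^(1/3)/(9 + sqrt(16*sqrt(3) + 81))^(1/3) + 3^(1/6)*(9 + sqrt(16*sqrt(3) + 81))^(1/3))/6)*cos(2^(1/3)*x*(2*2^(1/3)*3^(5/6)/(9 + sqrt(16*sqrt(3) + 81))^(1/3) + 3^(2/3)*(9 + sqrt(16*sqrt(3) + 81))^(1/3))/6) + C4*exp(2^(1/3)*x*(-2*6^(1/3)/(9 + sqrt(16*sqrt(3) + 81))^(1/3) + 3^(1/6)*(9 + sqrt(16*sqrt(3) + 81))^(1/3))/3) - x^3/4 - 3*x^2/8


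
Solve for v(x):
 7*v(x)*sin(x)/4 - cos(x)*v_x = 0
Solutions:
 v(x) = C1/cos(x)^(7/4)


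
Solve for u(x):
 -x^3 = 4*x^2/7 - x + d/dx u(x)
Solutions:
 u(x) = C1 - x^4/4 - 4*x^3/21 + x^2/2


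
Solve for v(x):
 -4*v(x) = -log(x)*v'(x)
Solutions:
 v(x) = C1*exp(4*li(x))


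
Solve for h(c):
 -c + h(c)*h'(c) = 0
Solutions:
 h(c) = -sqrt(C1 + c^2)
 h(c) = sqrt(C1 + c^2)


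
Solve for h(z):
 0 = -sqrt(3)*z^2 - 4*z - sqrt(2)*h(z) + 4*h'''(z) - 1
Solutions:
 h(z) = C3*exp(sqrt(2)*z/2) - sqrt(6)*z^2/2 - 2*sqrt(2)*z + (C1*sin(sqrt(6)*z/4) + C2*cos(sqrt(6)*z/4))*exp(-sqrt(2)*z/4) - sqrt(2)/2


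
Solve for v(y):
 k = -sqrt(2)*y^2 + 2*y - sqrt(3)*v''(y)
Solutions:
 v(y) = C1 + C2*y - sqrt(3)*k*y^2/6 - sqrt(6)*y^4/36 + sqrt(3)*y^3/9


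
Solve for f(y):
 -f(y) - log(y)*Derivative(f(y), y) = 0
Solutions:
 f(y) = C1*exp(-li(y))


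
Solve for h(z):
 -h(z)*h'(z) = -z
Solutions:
 h(z) = -sqrt(C1 + z^2)
 h(z) = sqrt(C1 + z^2)


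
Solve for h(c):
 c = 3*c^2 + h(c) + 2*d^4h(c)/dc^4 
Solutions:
 h(c) = -3*c^2 + c + (C1*sin(2^(1/4)*c/2) + C2*cos(2^(1/4)*c/2))*exp(-2^(1/4)*c/2) + (C3*sin(2^(1/4)*c/2) + C4*cos(2^(1/4)*c/2))*exp(2^(1/4)*c/2)


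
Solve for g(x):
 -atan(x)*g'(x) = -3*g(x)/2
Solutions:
 g(x) = C1*exp(3*Integral(1/atan(x), x)/2)


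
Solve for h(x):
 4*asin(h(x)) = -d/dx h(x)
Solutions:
 Integral(1/asin(_y), (_y, h(x))) = C1 - 4*x


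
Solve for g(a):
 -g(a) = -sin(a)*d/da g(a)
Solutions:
 g(a) = C1*sqrt(cos(a) - 1)/sqrt(cos(a) + 1)


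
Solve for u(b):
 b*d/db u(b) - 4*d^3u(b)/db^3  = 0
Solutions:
 u(b) = C1 + Integral(C2*airyai(2^(1/3)*b/2) + C3*airybi(2^(1/3)*b/2), b)


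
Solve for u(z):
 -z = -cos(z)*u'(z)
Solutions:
 u(z) = C1 + Integral(z/cos(z), z)


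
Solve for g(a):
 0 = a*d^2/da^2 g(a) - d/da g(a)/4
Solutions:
 g(a) = C1 + C2*a^(5/4)


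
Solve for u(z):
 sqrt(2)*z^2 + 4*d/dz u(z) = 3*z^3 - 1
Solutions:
 u(z) = C1 + 3*z^4/16 - sqrt(2)*z^3/12 - z/4


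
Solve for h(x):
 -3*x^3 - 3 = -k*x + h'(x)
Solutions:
 h(x) = C1 + k*x^2/2 - 3*x^4/4 - 3*x


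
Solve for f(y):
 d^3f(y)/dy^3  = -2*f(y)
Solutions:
 f(y) = C3*exp(-2^(1/3)*y) + (C1*sin(2^(1/3)*sqrt(3)*y/2) + C2*cos(2^(1/3)*sqrt(3)*y/2))*exp(2^(1/3)*y/2)


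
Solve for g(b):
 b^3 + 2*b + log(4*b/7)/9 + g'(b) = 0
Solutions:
 g(b) = C1 - b^4/4 - b^2 - b*log(b)/9 - 2*b*log(2)/9 + b/9 + b*log(7)/9


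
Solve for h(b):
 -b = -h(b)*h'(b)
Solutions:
 h(b) = -sqrt(C1 + b^2)
 h(b) = sqrt(C1 + b^2)


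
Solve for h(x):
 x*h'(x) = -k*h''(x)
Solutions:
 h(x) = C1 + C2*sqrt(k)*erf(sqrt(2)*x*sqrt(1/k)/2)


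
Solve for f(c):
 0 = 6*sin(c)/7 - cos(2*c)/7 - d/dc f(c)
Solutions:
 f(c) = C1 - sin(2*c)/14 - 6*cos(c)/7


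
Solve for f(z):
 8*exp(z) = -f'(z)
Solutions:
 f(z) = C1 - 8*exp(z)


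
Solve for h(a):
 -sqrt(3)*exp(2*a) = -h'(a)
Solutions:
 h(a) = C1 + sqrt(3)*exp(2*a)/2


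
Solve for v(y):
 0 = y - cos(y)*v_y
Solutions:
 v(y) = C1 + Integral(y/cos(y), y)


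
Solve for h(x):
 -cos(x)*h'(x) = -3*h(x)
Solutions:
 h(x) = C1*(sin(x) + 1)^(3/2)/(sin(x) - 1)^(3/2)


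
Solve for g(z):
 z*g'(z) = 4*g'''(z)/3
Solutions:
 g(z) = C1 + Integral(C2*airyai(6^(1/3)*z/2) + C3*airybi(6^(1/3)*z/2), z)


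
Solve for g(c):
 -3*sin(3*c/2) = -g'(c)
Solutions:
 g(c) = C1 - 2*cos(3*c/2)


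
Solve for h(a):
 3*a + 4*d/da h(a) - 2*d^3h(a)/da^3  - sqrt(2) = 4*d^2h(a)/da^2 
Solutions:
 h(a) = C1 + C2*exp(a*(-1 + sqrt(3))) + C3*exp(-a*(1 + sqrt(3))) - 3*a^2/8 - 3*a/4 + sqrt(2)*a/4


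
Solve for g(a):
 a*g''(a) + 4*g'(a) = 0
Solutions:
 g(a) = C1 + C2/a^3


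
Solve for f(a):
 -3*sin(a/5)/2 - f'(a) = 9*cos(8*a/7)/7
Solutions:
 f(a) = C1 - 9*sin(8*a/7)/8 + 15*cos(a/5)/2


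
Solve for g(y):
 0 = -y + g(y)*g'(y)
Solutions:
 g(y) = -sqrt(C1 + y^2)
 g(y) = sqrt(C1 + y^2)


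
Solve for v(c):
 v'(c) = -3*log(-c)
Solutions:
 v(c) = C1 - 3*c*log(-c) + 3*c


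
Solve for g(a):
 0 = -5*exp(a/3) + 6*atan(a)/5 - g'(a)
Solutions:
 g(a) = C1 + 6*a*atan(a)/5 - 15*exp(a/3) - 3*log(a^2 + 1)/5


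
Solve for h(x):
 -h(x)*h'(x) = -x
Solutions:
 h(x) = -sqrt(C1 + x^2)
 h(x) = sqrt(C1 + x^2)


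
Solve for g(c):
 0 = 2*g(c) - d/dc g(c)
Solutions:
 g(c) = C1*exp(2*c)


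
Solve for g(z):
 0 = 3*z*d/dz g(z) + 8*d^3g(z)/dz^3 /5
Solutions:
 g(z) = C1 + Integral(C2*airyai(-15^(1/3)*z/2) + C3*airybi(-15^(1/3)*z/2), z)


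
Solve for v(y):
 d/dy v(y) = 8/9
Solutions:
 v(y) = C1 + 8*y/9


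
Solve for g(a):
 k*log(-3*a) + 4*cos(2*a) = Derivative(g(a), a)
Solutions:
 g(a) = C1 + a*k*(log(-a) - 1) + a*k*log(3) + 2*sin(2*a)


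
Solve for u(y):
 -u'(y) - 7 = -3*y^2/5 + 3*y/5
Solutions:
 u(y) = C1 + y^3/5 - 3*y^2/10 - 7*y


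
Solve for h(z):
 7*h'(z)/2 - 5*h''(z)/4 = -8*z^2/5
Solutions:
 h(z) = C1 + C2*exp(14*z/5) - 16*z^3/105 - 8*z^2/49 - 40*z/343


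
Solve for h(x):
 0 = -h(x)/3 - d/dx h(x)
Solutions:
 h(x) = C1*exp(-x/3)


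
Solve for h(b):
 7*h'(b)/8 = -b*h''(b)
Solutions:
 h(b) = C1 + C2*b^(1/8)


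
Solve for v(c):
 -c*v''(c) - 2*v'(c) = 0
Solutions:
 v(c) = C1 + C2/c


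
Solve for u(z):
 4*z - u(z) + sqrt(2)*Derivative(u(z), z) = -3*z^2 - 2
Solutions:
 u(z) = C1*exp(sqrt(2)*z/2) + 3*z^2 + 4*z + 6*sqrt(2)*z + 4*sqrt(2) + 14


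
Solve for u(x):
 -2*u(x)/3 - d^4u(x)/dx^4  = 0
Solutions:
 u(x) = (C1*sin(6^(3/4)*x/6) + C2*cos(6^(3/4)*x/6))*exp(-6^(3/4)*x/6) + (C3*sin(6^(3/4)*x/6) + C4*cos(6^(3/4)*x/6))*exp(6^(3/4)*x/6)


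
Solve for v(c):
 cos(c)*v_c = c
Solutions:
 v(c) = C1 + Integral(c/cos(c), c)


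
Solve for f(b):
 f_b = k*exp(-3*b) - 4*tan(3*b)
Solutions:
 f(b) = C1 - k*exp(-3*b)/3 - 2*log(tan(3*b)^2 + 1)/3


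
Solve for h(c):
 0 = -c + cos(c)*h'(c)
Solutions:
 h(c) = C1 + Integral(c/cos(c), c)


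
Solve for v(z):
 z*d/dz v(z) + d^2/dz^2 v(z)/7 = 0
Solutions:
 v(z) = C1 + C2*erf(sqrt(14)*z/2)


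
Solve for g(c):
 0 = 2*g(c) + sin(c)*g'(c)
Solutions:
 g(c) = C1*(cos(c) + 1)/(cos(c) - 1)


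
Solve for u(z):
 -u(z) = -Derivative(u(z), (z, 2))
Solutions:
 u(z) = C1*exp(-z) + C2*exp(z)


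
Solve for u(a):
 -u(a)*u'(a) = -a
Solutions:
 u(a) = -sqrt(C1 + a^2)
 u(a) = sqrt(C1 + a^2)


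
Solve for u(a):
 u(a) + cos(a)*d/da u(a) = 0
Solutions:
 u(a) = C1*sqrt(sin(a) - 1)/sqrt(sin(a) + 1)


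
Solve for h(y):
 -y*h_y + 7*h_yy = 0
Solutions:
 h(y) = C1 + C2*erfi(sqrt(14)*y/14)


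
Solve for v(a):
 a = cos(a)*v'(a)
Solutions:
 v(a) = C1 + Integral(a/cos(a), a)


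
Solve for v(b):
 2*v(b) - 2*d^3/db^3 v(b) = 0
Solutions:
 v(b) = C3*exp(b) + (C1*sin(sqrt(3)*b/2) + C2*cos(sqrt(3)*b/2))*exp(-b/2)


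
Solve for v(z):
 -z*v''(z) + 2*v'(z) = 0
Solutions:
 v(z) = C1 + C2*z^3


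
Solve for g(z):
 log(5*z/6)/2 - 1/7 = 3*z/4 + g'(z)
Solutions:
 g(z) = C1 - 3*z^2/8 + z*log(z)/2 - z*log(6)/2 - 9*z/14 + z*log(5)/2


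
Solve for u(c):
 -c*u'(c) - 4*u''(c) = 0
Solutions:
 u(c) = C1 + C2*erf(sqrt(2)*c/4)


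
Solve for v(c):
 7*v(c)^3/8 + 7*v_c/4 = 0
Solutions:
 v(c) = -sqrt(-1/(C1 - c))
 v(c) = sqrt(-1/(C1 - c))


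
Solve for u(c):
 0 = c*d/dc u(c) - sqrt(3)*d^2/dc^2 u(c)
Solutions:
 u(c) = C1 + C2*erfi(sqrt(2)*3^(3/4)*c/6)


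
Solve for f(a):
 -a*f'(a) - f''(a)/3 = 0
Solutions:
 f(a) = C1 + C2*erf(sqrt(6)*a/2)


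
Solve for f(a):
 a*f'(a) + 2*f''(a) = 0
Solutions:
 f(a) = C1 + C2*erf(a/2)


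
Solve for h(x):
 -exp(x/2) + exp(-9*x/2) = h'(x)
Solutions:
 h(x) = C1 - 2*exp(x/2) - 2*exp(-9*x/2)/9


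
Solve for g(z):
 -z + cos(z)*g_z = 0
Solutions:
 g(z) = C1 + Integral(z/cos(z), z)


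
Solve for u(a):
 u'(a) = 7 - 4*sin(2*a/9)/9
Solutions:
 u(a) = C1 + 7*a + 2*cos(2*a/9)


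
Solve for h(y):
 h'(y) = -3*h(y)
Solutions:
 h(y) = C1*exp(-3*y)


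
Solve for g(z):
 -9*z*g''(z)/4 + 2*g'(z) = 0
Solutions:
 g(z) = C1 + C2*z^(17/9)


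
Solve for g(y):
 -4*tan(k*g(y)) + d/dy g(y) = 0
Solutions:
 g(y) = Piecewise((-asin(exp(C1*k + 4*k*y))/k + pi/k, Ne(k, 0)), (nan, True))
 g(y) = Piecewise((asin(exp(C1*k + 4*k*y))/k, Ne(k, 0)), (nan, True))


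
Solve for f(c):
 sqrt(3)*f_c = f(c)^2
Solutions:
 f(c) = -3/(C1 + sqrt(3)*c)


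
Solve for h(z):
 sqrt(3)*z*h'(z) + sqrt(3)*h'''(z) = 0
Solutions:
 h(z) = C1 + Integral(C2*airyai(-z) + C3*airybi(-z), z)


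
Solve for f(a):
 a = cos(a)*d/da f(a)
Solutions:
 f(a) = C1 + Integral(a/cos(a), a)


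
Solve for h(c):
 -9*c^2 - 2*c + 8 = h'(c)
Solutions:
 h(c) = C1 - 3*c^3 - c^2 + 8*c


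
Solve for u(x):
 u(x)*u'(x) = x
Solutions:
 u(x) = -sqrt(C1 + x^2)
 u(x) = sqrt(C1 + x^2)


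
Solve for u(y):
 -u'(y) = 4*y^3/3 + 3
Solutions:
 u(y) = C1 - y^4/3 - 3*y


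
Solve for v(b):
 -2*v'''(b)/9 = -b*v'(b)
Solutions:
 v(b) = C1 + Integral(C2*airyai(6^(2/3)*b/2) + C3*airybi(6^(2/3)*b/2), b)


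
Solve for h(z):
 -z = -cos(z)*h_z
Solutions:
 h(z) = C1 + Integral(z/cos(z), z)


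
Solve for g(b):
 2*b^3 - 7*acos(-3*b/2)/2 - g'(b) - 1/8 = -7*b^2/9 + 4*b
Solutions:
 g(b) = C1 + b^4/2 + 7*b^3/27 - 2*b^2 - 7*b*acos(-3*b/2)/2 - b/8 - 7*sqrt(4 - 9*b^2)/6


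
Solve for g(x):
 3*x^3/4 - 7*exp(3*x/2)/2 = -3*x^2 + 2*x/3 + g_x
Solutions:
 g(x) = C1 + 3*x^4/16 + x^3 - x^2/3 - 7*exp(3*x/2)/3


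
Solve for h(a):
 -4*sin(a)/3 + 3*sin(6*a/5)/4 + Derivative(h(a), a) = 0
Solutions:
 h(a) = C1 - 4*cos(a)/3 + 5*cos(6*a/5)/8


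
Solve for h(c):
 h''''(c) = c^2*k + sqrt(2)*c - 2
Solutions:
 h(c) = C1 + C2*c + C3*c^2 + C4*c^3 + c^6*k/360 + sqrt(2)*c^5/120 - c^4/12


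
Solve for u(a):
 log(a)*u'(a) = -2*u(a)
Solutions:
 u(a) = C1*exp(-2*li(a))


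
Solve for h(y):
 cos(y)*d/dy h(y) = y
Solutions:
 h(y) = C1 + Integral(y/cos(y), y)


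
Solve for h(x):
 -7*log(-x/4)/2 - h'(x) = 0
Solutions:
 h(x) = C1 - 7*x*log(-x)/2 + x*(7/2 + 7*log(2))


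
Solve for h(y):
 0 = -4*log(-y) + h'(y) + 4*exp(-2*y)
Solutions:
 h(y) = C1 + 4*y*log(-y) - 4*y + 2*exp(-2*y)


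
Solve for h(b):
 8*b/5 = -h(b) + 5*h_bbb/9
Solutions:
 h(b) = C3*exp(15^(2/3)*b/5) - 8*b/5 + (C1*sin(3*3^(1/6)*5^(2/3)*b/10) + C2*cos(3*3^(1/6)*5^(2/3)*b/10))*exp(-15^(2/3)*b/10)


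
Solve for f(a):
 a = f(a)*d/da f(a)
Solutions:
 f(a) = -sqrt(C1 + a^2)
 f(a) = sqrt(C1 + a^2)


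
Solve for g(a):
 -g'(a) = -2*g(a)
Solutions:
 g(a) = C1*exp(2*a)


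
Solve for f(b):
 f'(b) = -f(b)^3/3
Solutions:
 f(b) = -sqrt(6)*sqrt(-1/(C1 - b))/2
 f(b) = sqrt(6)*sqrt(-1/(C1 - b))/2


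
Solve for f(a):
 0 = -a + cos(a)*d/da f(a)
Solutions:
 f(a) = C1 + Integral(a/cos(a), a)


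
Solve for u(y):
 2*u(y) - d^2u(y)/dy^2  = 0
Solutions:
 u(y) = C1*exp(-sqrt(2)*y) + C2*exp(sqrt(2)*y)


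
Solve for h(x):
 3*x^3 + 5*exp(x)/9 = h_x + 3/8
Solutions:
 h(x) = C1 + 3*x^4/4 - 3*x/8 + 5*exp(x)/9


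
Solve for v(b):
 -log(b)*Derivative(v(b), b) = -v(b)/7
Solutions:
 v(b) = C1*exp(li(b)/7)


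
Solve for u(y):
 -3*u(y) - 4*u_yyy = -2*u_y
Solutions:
 u(y) = C1*exp(3^(1/3)*y*(2*3^(1/3)/(sqrt(705) + 27)^(1/3) + (sqrt(705) + 27)^(1/3))/12)*sin(3^(1/6)*y*(-3^(2/3)*(sqrt(705) + 27)^(1/3) + 6/(sqrt(705) + 27)^(1/3))/12) + C2*exp(3^(1/3)*y*(2*3^(1/3)/(sqrt(705) + 27)^(1/3) + (sqrt(705) + 27)^(1/3))/12)*cos(3^(1/6)*y*(-3^(2/3)*(sqrt(705) + 27)^(1/3) + 6/(sqrt(705) + 27)^(1/3))/12) + C3*exp(-3^(1/3)*y*(2*3^(1/3)/(sqrt(705) + 27)^(1/3) + (sqrt(705) + 27)^(1/3))/6)


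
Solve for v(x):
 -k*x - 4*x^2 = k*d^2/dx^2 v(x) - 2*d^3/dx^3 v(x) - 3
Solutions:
 v(x) = C1 + C2*x + C3*exp(k*x/2) + x^3*(-1 - 16/k^2)/6 - x^4/(3*k) + x^2*(1/2 - 16/k^2)/k


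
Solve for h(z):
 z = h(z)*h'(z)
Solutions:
 h(z) = -sqrt(C1 + z^2)
 h(z) = sqrt(C1 + z^2)


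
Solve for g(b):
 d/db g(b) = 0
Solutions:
 g(b) = C1


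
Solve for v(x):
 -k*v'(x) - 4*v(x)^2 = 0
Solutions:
 v(x) = k/(C1*k + 4*x)


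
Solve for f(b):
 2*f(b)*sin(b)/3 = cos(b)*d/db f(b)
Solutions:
 f(b) = C1/cos(b)^(2/3)


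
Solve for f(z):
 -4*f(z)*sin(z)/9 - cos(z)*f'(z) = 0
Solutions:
 f(z) = C1*cos(z)^(4/9)


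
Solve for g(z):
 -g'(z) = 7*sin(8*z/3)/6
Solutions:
 g(z) = C1 + 7*cos(8*z/3)/16


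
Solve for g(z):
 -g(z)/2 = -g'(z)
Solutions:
 g(z) = C1*exp(z/2)


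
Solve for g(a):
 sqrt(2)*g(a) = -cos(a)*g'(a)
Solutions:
 g(a) = C1*(sin(a) - 1)^(sqrt(2)/2)/(sin(a) + 1)^(sqrt(2)/2)


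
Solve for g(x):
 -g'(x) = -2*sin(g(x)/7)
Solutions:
 -2*x + 7*log(cos(g(x)/7) - 1)/2 - 7*log(cos(g(x)/7) + 1)/2 = C1


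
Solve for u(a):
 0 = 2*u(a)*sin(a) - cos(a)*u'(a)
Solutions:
 u(a) = C1/cos(a)^2


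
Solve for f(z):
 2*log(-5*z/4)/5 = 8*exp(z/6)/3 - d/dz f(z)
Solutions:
 f(z) = C1 - 2*z*log(-z)/5 + 2*z*(-log(5) + 1 + 2*log(2))/5 + 16*exp(z/6)


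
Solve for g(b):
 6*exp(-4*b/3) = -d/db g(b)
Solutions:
 g(b) = C1 + 9*exp(-4*b/3)/2


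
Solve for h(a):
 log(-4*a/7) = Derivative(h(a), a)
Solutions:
 h(a) = C1 + a*log(-a) + a*(-log(7) - 1 + 2*log(2))


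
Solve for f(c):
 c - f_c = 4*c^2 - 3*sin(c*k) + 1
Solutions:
 f(c) = C1 - 4*c^3/3 + c^2/2 - c - 3*cos(c*k)/k


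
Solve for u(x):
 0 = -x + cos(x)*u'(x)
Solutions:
 u(x) = C1 + Integral(x/cos(x), x)


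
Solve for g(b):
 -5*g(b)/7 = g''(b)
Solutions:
 g(b) = C1*sin(sqrt(35)*b/7) + C2*cos(sqrt(35)*b/7)


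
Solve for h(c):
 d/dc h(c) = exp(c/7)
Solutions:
 h(c) = C1 + 7*exp(c/7)


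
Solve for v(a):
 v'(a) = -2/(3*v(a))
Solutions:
 v(a) = -sqrt(C1 - 12*a)/3
 v(a) = sqrt(C1 - 12*a)/3


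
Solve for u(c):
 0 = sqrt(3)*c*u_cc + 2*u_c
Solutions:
 u(c) = C1 + C2*c^(1 - 2*sqrt(3)/3)


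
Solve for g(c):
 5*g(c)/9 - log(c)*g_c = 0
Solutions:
 g(c) = C1*exp(5*li(c)/9)


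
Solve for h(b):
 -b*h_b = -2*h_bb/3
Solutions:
 h(b) = C1 + C2*erfi(sqrt(3)*b/2)


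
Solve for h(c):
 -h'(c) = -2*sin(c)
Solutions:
 h(c) = C1 - 2*cos(c)


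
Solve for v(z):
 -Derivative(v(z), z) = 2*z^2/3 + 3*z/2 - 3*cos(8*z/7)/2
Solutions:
 v(z) = C1 - 2*z^3/9 - 3*z^2/4 + 21*sin(8*z/7)/16


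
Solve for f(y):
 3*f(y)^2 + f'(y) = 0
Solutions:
 f(y) = 1/(C1 + 3*y)


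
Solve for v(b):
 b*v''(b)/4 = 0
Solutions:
 v(b) = C1 + C2*b


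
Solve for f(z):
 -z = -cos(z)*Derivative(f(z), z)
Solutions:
 f(z) = C1 + Integral(z/cos(z), z)


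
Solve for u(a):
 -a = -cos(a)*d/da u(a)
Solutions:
 u(a) = C1 + Integral(a/cos(a), a)


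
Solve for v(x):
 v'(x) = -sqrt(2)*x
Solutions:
 v(x) = C1 - sqrt(2)*x^2/2


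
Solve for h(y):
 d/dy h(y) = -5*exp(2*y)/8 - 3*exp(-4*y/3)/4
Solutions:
 h(y) = C1 - 5*exp(2*y)/16 + 9*exp(-4*y/3)/16


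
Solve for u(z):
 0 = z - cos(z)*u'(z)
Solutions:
 u(z) = C1 + Integral(z/cos(z), z)


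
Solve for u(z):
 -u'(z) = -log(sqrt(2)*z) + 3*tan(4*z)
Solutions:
 u(z) = C1 + z*log(z) - z + z*log(2)/2 + 3*log(cos(4*z))/4


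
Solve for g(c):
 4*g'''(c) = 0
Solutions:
 g(c) = C1 + C2*c + C3*c^2


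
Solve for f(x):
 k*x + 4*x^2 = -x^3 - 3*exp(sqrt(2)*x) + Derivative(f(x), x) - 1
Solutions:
 f(x) = C1 + k*x^2/2 + x^4/4 + 4*x^3/3 + x + 3*sqrt(2)*exp(sqrt(2)*x)/2


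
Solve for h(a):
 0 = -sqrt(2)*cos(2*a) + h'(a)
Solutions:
 h(a) = C1 + sqrt(2)*sin(2*a)/2


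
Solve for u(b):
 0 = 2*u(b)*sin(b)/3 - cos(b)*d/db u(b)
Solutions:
 u(b) = C1/cos(b)^(2/3)


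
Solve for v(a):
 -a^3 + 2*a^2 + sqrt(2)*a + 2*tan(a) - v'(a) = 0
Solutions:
 v(a) = C1 - a^4/4 + 2*a^3/3 + sqrt(2)*a^2/2 - 2*log(cos(a))


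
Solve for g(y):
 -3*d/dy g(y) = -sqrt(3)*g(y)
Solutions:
 g(y) = C1*exp(sqrt(3)*y/3)


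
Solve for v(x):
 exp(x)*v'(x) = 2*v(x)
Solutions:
 v(x) = C1*exp(-2*exp(-x))


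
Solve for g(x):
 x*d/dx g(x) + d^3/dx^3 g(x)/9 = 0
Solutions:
 g(x) = C1 + Integral(C2*airyai(-3^(2/3)*x) + C3*airybi(-3^(2/3)*x), x)


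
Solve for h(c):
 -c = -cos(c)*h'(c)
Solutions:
 h(c) = C1 + Integral(c/cos(c), c)


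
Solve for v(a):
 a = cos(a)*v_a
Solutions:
 v(a) = C1 + Integral(a/cos(a), a)


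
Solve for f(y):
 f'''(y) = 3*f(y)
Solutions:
 f(y) = C3*exp(3^(1/3)*y) + (C1*sin(3^(5/6)*y/2) + C2*cos(3^(5/6)*y/2))*exp(-3^(1/3)*y/2)


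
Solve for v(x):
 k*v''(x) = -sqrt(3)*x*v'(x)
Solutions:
 v(x) = C1 + C2*sqrt(k)*erf(sqrt(2)*3^(1/4)*x*sqrt(1/k)/2)


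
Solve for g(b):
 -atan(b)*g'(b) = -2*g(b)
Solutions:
 g(b) = C1*exp(2*Integral(1/atan(b), b))


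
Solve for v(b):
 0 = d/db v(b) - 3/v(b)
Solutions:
 v(b) = -sqrt(C1 + 6*b)
 v(b) = sqrt(C1 + 6*b)


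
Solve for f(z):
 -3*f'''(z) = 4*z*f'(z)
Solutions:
 f(z) = C1 + Integral(C2*airyai(-6^(2/3)*z/3) + C3*airybi(-6^(2/3)*z/3), z)


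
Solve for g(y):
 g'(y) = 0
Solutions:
 g(y) = C1


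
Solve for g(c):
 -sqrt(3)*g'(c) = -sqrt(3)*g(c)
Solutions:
 g(c) = C1*exp(c)


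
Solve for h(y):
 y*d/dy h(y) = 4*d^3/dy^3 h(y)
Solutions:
 h(y) = C1 + Integral(C2*airyai(2^(1/3)*y/2) + C3*airybi(2^(1/3)*y/2), y)


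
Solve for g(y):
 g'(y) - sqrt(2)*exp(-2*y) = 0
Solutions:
 g(y) = C1 - sqrt(2)*exp(-2*y)/2


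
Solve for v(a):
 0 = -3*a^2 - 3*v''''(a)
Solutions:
 v(a) = C1 + C2*a + C3*a^2 + C4*a^3 - a^6/360


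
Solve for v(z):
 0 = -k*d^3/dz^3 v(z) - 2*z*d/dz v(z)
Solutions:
 v(z) = C1 + Integral(C2*airyai(2^(1/3)*z*(-1/k)^(1/3)) + C3*airybi(2^(1/3)*z*(-1/k)^(1/3)), z)


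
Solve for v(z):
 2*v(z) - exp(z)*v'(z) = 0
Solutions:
 v(z) = C1*exp(-2*exp(-z))


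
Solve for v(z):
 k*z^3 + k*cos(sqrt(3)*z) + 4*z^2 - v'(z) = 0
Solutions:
 v(z) = C1 + k*z^4/4 + sqrt(3)*k*sin(sqrt(3)*z)/3 + 4*z^3/3


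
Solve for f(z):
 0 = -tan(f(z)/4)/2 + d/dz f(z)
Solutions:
 f(z) = -4*asin(C1*exp(z/8)) + 4*pi
 f(z) = 4*asin(C1*exp(z/8))


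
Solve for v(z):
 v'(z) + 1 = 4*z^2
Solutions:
 v(z) = C1 + 4*z^3/3 - z


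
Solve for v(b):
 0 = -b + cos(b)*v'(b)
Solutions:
 v(b) = C1 + Integral(b/cos(b), b)


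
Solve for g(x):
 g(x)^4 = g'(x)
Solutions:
 g(x) = (-1/(C1 + 3*x))^(1/3)
 g(x) = (-1/(C1 + x))^(1/3)*(-3^(2/3) - 3*3^(1/6)*I)/6
 g(x) = (-1/(C1 + x))^(1/3)*(-3^(2/3) + 3*3^(1/6)*I)/6


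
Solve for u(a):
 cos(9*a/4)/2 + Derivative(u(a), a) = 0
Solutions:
 u(a) = C1 - 2*sin(9*a/4)/9


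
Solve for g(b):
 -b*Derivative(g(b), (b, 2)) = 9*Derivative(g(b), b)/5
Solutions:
 g(b) = C1 + C2/b^(4/5)


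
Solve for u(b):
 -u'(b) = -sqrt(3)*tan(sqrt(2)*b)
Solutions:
 u(b) = C1 - sqrt(6)*log(cos(sqrt(2)*b))/2


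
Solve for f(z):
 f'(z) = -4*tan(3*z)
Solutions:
 f(z) = C1 + 4*log(cos(3*z))/3


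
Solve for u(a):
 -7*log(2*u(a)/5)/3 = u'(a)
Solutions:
 3*Integral(1/(log(_y) - log(5) + log(2)), (_y, u(a)))/7 = C1 - a


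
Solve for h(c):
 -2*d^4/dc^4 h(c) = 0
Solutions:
 h(c) = C1 + C2*c + C3*c^2 + C4*c^3


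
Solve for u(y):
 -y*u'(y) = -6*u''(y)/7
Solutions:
 u(y) = C1 + C2*erfi(sqrt(21)*y/6)


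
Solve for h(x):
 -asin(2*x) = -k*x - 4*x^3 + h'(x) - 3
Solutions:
 h(x) = C1 + k*x^2/2 + x^4 - x*asin(2*x) + 3*x - sqrt(1 - 4*x^2)/2


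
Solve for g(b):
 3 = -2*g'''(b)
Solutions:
 g(b) = C1 + C2*b + C3*b^2 - b^3/4


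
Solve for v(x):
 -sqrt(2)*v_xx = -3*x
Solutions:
 v(x) = C1 + C2*x + sqrt(2)*x^3/4


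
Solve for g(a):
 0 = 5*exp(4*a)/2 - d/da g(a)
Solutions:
 g(a) = C1 + 5*exp(4*a)/8


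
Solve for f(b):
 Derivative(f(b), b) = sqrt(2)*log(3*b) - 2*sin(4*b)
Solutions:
 f(b) = C1 + sqrt(2)*b*(log(b) - 1) + sqrt(2)*b*log(3) + cos(4*b)/2


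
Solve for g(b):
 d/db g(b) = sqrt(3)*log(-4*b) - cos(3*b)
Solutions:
 g(b) = C1 + sqrt(3)*b*(log(-b) - 1) + 2*sqrt(3)*b*log(2) - sin(3*b)/3


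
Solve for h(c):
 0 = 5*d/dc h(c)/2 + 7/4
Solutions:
 h(c) = C1 - 7*c/10


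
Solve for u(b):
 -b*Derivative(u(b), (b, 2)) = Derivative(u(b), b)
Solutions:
 u(b) = C1 + C2*log(b)


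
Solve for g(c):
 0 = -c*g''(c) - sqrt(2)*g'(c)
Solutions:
 g(c) = C1 + C2*c^(1 - sqrt(2))


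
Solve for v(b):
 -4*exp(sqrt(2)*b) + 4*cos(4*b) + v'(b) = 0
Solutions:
 v(b) = C1 + 2*sqrt(2)*exp(sqrt(2)*b) - sin(4*b)


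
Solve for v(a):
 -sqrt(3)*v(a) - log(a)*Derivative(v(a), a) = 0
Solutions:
 v(a) = C1*exp(-sqrt(3)*li(a))


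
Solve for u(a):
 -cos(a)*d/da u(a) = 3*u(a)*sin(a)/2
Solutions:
 u(a) = C1*cos(a)^(3/2)


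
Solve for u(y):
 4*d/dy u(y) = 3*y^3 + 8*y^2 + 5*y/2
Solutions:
 u(y) = C1 + 3*y^4/16 + 2*y^3/3 + 5*y^2/16


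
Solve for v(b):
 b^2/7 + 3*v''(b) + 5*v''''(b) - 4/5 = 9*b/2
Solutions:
 v(b) = C1 + C2*b + C3*sin(sqrt(15)*b/5) + C4*cos(sqrt(15)*b/5) - b^4/252 + b^3/4 + 67*b^2/315


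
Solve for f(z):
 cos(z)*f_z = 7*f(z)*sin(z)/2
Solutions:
 f(z) = C1/cos(z)^(7/2)


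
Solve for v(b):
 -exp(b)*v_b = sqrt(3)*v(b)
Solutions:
 v(b) = C1*exp(sqrt(3)*exp(-b))


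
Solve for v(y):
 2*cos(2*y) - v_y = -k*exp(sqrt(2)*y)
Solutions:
 v(y) = C1 + sqrt(2)*k*exp(sqrt(2)*y)/2 + sin(2*y)


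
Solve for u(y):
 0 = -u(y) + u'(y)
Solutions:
 u(y) = C1*exp(y)


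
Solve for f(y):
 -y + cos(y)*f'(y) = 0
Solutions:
 f(y) = C1 + Integral(y/cos(y), y)


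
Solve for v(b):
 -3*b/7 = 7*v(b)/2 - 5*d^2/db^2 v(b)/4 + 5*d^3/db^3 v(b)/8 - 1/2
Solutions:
 v(b) = C1*exp(b*(10*2^(2/3)*5^(1/3)/(3*sqrt(3129) + 169)^(1/3) + 20 + 2^(1/3)*5^(2/3)*(3*sqrt(3129) + 169)^(1/3))/30)*sin(10^(1/3)*sqrt(3)*b*(-5^(1/3)*(3*sqrt(3129) + 169)^(1/3) + 10*2^(1/3)/(3*sqrt(3129) + 169)^(1/3))/30) + C2*exp(b*(10*2^(2/3)*5^(1/3)/(3*sqrt(3129) + 169)^(1/3) + 20 + 2^(1/3)*5^(2/3)*(3*sqrt(3129) + 169)^(1/3))/30)*cos(10^(1/3)*sqrt(3)*b*(-5^(1/3)*(3*sqrt(3129) + 169)^(1/3) + 10*2^(1/3)/(3*sqrt(3129) + 169)^(1/3))/30) + C3*exp(b*(-2^(1/3)*5^(2/3)*(3*sqrt(3129) + 169)^(1/3) - 10*2^(2/3)*5^(1/3)/(3*sqrt(3129) + 169)^(1/3) + 10)/15) - 6*b/49 + 1/7


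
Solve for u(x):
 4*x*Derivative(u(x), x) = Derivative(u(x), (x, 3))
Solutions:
 u(x) = C1 + Integral(C2*airyai(2^(2/3)*x) + C3*airybi(2^(2/3)*x), x)


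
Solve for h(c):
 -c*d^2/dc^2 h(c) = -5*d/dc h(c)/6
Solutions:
 h(c) = C1 + C2*c^(11/6)


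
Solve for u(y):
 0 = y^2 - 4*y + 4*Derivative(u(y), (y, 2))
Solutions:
 u(y) = C1 + C2*y - y^4/48 + y^3/6


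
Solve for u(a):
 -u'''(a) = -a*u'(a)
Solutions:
 u(a) = C1 + Integral(C2*airyai(a) + C3*airybi(a), a)


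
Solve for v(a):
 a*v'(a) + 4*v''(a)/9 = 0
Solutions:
 v(a) = C1 + C2*erf(3*sqrt(2)*a/4)


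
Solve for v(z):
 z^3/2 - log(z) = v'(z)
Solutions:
 v(z) = C1 + z^4/8 - z*log(z) + z


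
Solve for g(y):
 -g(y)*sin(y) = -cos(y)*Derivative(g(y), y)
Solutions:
 g(y) = C1/cos(y)


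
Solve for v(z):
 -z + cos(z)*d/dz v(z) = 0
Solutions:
 v(z) = C1 + Integral(z/cos(z), z)


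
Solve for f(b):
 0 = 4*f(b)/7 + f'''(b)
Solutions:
 f(b) = C3*exp(-14^(2/3)*b/7) + (C1*sin(14^(2/3)*sqrt(3)*b/14) + C2*cos(14^(2/3)*sqrt(3)*b/14))*exp(14^(2/3)*b/14)


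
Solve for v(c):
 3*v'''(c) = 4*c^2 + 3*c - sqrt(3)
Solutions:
 v(c) = C1 + C2*c + C3*c^2 + c^5/45 + c^4/24 - sqrt(3)*c^3/18


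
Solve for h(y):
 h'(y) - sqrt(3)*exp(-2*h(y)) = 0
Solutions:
 h(y) = log(-sqrt(C1 + 2*sqrt(3)*y))
 h(y) = log(C1 + 2*sqrt(3)*y)/2


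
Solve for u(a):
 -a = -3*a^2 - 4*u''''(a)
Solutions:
 u(a) = C1 + C2*a + C3*a^2 + C4*a^3 - a^6/480 + a^5/480


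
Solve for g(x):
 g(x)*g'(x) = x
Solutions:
 g(x) = -sqrt(C1 + x^2)
 g(x) = sqrt(C1 + x^2)


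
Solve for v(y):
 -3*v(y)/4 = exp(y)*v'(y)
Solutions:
 v(y) = C1*exp(3*exp(-y)/4)


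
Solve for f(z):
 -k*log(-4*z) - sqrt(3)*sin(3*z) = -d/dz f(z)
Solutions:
 f(z) = C1 + k*z*(log(-z) - 1) + 2*k*z*log(2) - sqrt(3)*cos(3*z)/3


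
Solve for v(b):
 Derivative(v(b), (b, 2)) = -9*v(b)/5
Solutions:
 v(b) = C1*sin(3*sqrt(5)*b/5) + C2*cos(3*sqrt(5)*b/5)


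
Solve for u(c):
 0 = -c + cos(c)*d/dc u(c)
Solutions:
 u(c) = C1 + Integral(c/cos(c), c)


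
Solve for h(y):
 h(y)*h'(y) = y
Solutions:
 h(y) = -sqrt(C1 + y^2)
 h(y) = sqrt(C1 + y^2)


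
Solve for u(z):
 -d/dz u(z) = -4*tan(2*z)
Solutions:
 u(z) = C1 - 2*log(cos(2*z))


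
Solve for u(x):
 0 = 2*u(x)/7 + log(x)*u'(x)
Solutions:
 u(x) = C1*exp(-2*li(x)/7)


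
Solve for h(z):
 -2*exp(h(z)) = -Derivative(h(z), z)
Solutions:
 h(z) = log(-1/(C1 + 2*z))


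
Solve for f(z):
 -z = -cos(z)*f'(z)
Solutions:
 f(z) = C1 + Integral(z/cos(z), z)


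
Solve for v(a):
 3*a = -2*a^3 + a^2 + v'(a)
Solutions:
 v(a) = C1 + a^4/2 - a^3/3 + 3*a^2/2


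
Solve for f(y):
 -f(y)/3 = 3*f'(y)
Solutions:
 f(y) = C1*exp(-y/9)


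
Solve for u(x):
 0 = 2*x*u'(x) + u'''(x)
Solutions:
 u(x) = C1 + Integral(C2*airyai(-2^(1/3)*x) + C3*airybi(-2^(1/3)*x), x)


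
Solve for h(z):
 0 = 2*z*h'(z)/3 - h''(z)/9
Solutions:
 h(z) = C1 + C2*erfi(sqrt(3)*z)


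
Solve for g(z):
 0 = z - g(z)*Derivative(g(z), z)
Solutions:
 g(z) = -sqrt(C1 + z^2)
 g(z) = sqrt(C1 + z^2)


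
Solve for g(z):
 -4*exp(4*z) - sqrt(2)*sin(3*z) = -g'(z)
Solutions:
 g(z) = C1 + exp(4*z) - sqrt(2)*cos(3*z)/3


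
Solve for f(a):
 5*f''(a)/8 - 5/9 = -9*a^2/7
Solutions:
 f(a) = C1 + C2*a - 6*a^4/35 + 4*a^2/9


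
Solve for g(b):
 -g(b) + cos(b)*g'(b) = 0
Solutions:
 g(b) = C1*sqrt(sin(b) + 1)/sqrt(sin(b) - 1)


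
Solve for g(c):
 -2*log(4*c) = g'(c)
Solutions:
 g(c) = C1 - 2*c*log(c) - c*log(16) + 2*c


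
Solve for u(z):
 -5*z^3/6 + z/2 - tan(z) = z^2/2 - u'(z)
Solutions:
 u(z) = C1 + 5*z^4/24 + z^3/6 - z^2/4 - log(cos(z))


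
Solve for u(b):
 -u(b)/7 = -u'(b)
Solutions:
 u(b) = C1*exp(b/7)


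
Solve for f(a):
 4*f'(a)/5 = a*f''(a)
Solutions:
 f(a) = C1 + C2*a^(9/5)


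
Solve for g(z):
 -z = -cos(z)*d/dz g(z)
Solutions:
 g(z) = C1 + Integral(z/cos(z), z)


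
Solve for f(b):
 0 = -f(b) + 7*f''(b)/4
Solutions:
 f(b) = C1*exp(-2*sqrt(7)*b/7) + C2*exp(2*sqrt(7)*b/7)


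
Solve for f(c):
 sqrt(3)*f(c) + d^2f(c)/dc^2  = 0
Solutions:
 f(c) = C1*sin(3^(1/4)*c) + C2*cos(3^(1/4)*c)


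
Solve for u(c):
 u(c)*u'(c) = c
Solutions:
 u(c) = -sqrt(C1 + c^2)
 u(c) = sqrt(C1 + c^2)


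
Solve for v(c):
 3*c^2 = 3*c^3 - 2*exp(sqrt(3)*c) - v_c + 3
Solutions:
 v(c) = C1 + 3*c^4/4 - c^3 + 3*c - 2*sqrt(3)*exp(sqrt(3)*c)/3


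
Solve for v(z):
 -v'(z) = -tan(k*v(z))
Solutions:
 v(z) = Piecewise((-asin(exp(C1*k + k*z))/k + pi/k, Ne(k, 0)), (nan, True))
 v(z) = Piecewise((asin(exp(C1*k + k*z))/k, Ne(k, 0)), (nan, True))


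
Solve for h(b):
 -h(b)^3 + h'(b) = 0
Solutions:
 h(b) = -sqrt(2)*sqrt(-1/(C1 + b))/2
 h(b) = sqrt(2)*sqrt(-1/(C1 + b))/2


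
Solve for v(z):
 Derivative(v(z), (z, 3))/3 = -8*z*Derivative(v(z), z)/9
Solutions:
 v(z) = C1 + Integral(C2*airyai(-2*3^(2/3)*z/3) + C3*airybi(-2*3^(2/3)*z/3), z)


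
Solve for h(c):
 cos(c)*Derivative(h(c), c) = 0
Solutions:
 h(c) = C1


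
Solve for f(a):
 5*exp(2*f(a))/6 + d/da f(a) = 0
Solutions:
 f(a) = log(-1/(C1 - 5*a))/2 + log(3)/2
 f(a) = log(-sqrt(1/(C1 + 5*a))) + log(3)/2


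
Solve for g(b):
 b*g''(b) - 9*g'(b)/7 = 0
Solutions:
 g(b) = C1 + C2*b^(16/7)


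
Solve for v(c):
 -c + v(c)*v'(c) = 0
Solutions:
 v(c) = -sqrt(C1 + c^2)
 v(c) = sqrt(C1 + c^2)


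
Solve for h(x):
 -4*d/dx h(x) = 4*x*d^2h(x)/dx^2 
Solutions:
 h(x) = C1 + C2*log(x)


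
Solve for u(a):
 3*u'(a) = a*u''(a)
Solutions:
 u(a) = C1 + C2*a^4


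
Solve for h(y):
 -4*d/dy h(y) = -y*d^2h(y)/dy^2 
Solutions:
 h(y) = C1 + C2*y^5


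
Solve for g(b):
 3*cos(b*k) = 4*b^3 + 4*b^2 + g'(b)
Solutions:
 g(b) = C1 - b^4 - 4*b^3/3 + 3*sin(b*k)/k


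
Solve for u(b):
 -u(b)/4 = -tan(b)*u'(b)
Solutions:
 u(b) = C1*sin(b)^(1/4)


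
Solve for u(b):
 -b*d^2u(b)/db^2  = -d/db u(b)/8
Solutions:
 u(b) = C1 + C2*b^(9/8)


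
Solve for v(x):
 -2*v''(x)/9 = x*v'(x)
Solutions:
 v(x) = C1 + C2*erf(3*x/2)


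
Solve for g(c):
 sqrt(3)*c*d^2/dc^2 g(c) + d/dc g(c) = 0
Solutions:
 g(c) = C1 + C2*c^(1 - sqrt(3)/3)


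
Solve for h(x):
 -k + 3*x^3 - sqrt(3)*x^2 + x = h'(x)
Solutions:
 h(x) = C1 - k*x + 3*x^4/4 - sqrt(3)*x^3/3 + x^2/2


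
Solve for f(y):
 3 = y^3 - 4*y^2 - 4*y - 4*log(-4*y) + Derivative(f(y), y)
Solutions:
 f(y) = C1 - y^4/4 + 4*y^3/3 + 2*y^2 + 4*y*log(-y) + y*(-1 + 8*log(2))


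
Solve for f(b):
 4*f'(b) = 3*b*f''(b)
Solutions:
 f(b) = C1 + C2*b^(7/3)


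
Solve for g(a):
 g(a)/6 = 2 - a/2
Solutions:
 g(a) = 12 - 3*a


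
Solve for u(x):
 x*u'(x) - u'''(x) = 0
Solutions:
 u(x) = C1 + Integral(C2*airyai(x) + C3*airybi(x), x)


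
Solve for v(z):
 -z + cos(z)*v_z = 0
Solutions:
 v(z) = C1 + Integral(z/cos(z), z)


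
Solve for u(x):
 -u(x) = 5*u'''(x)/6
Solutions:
 u(x) = C3*exp(-5^(2/3)*6^(1/3)*x/5) + (C1*sin(2^(1/3)*3^(5/6)*5^(2/3)*x/10) + C2*cos(2^(1/3)*3^(5/6)*5^(2/3)*x/10))*exp(5^(2/3)*6^(1/3)*x/10)


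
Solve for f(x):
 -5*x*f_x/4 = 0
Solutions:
 f(x) = C1


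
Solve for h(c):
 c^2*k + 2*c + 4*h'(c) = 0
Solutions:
 h(c) = C1 - c^3*k/12 - c^2/4


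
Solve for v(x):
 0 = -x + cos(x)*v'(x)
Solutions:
 v(x) = C1 + Integral(x/cos(x), x)


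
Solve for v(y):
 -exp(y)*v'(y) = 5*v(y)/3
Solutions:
 v(y) = C1*exp(5*exp(-y)/3)


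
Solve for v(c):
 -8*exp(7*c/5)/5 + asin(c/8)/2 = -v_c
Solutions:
 v(c) = C1 - c*asin(c/8)/2 - sqrt(64 - c^2)/2 + 8*exp(7*c/5)/7


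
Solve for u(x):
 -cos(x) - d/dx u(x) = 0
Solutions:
 u(x) = C1 - sin(x)


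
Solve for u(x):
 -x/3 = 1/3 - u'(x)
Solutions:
 u(x) = C1 + x^2/6 + x/3


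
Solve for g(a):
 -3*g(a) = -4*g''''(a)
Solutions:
 g(a) = C1*exp(-sqrt(2)*3^(1/4)*a/2) + C2*exp(sqrt(2)*3^(1/4)*a/2) + C3*sin(sqrt(2)*3^(1/4)*a/2) + C4*cos(sqrt(2)*3^(1/4)*a/2)


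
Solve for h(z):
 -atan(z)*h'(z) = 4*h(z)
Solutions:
 h(z) = C1*exp(-4*Integral(1/atan(z), z))


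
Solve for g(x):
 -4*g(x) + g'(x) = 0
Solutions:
 g(x) = C1*exp(4*x)


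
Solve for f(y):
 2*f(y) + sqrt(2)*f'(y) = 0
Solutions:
 f(y) = C1*exp(-sqrt(2)*y)


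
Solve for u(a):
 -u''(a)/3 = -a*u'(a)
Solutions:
 u(a) = C1 + C2*erfi(sqrt(6)*a/2)


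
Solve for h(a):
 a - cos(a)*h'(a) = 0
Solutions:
 h(a) = C1 + Integral(a/cos(a), a)


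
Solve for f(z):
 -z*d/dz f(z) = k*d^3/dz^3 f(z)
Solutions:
 f(z) = C1 + Integral(C2*airyai(z*(-1/k)^(1/3)) + C3*airybi(z*(-1/k)^(1/3)), z)


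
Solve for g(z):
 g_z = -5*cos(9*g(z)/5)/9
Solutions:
 5*z/9 - 5*log(sin(9*g(z)/5) - 1)/18 + 5*log(sin(9*g(z)/5) + 1)/18 = C1


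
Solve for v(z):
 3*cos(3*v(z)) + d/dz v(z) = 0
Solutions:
 v(z) = -asin((C1 + exp(18*z))/(C1 - exp(18*z)))/3 + pi/3
 v(z) = asin((C1 + exp(18*z))/(C1 - exp(18*z)))/3


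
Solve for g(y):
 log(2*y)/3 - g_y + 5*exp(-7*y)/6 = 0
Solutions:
 g(y) = C1 + y*log(y)/3 + y*(-1 + log(2))/3 - 5*exp(-7*y)/42


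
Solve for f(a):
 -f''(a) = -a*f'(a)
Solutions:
 f(a) = C1 + C2*erfi(sqrt(2)*a/2)


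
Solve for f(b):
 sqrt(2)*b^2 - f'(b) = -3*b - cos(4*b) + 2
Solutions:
 f(b) = C1 + sqrt(2)*b^3/3 + 3*b^2/2 - 2*b + sin(4*b)/4


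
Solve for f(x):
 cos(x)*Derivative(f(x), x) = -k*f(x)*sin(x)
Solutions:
 f(x) = C1*exp(k*log(cos(x)))


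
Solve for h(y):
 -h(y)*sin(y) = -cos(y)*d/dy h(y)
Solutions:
 h(y) = C1/cos(y)


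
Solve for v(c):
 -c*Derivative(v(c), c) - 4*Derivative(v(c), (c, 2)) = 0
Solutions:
 v(c) = C1 + C2*erf(sqrt(2)*c/4)


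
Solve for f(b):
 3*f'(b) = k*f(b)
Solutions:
 f(b) = C1*exp(b*k/3)


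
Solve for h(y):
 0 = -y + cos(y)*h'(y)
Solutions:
 h(y) = C1 + Integral(y/cos(y), y)


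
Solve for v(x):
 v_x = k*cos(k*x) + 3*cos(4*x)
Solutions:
 v(x) = C1 + 3*sin(4*x)/4 + sin(k*x)


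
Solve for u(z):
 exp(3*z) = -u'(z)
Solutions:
 u(z) = C1 - exp(3*z)/3


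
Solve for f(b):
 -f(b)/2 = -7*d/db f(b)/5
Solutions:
 f(b) = C1*exp(5*b/14)


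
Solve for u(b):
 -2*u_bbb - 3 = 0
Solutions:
 u(b) = C1 + C2*b + C3*b^2 - b^3/4


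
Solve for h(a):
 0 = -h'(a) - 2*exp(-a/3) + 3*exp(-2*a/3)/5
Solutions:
 h(a) = C1 + 6*exp(-a/3) - 9*exp(-2*a/3)/10


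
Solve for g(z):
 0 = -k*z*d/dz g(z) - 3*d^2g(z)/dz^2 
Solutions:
 g(z) = Piecewise((-sqrt(6)*sqrt(pi)*C1*erf(sqrt(6)*sqrt(k)*z/6)/(2*sqrt(k)) - C2, (k > 0) | (k < 0)), (-C1*z - C2, True))


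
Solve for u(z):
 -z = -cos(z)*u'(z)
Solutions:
 u(z) = C1 + Integral(z/cos(z), z)


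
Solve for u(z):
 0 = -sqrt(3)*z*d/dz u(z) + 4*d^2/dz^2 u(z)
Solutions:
 u(z) = C1 + C2*erfi(sqrt(2)*3^(1/4)*z/4)


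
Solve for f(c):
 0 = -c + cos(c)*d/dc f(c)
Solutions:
 f(c) = C1 + Integral(c/cos(c), c)


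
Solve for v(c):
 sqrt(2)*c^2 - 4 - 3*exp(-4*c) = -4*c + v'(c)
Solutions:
 v(c) = C1 + sqrt(2)*c^3/3 + 2*c^2 - 4*c + 3*exp(-4*c)/4


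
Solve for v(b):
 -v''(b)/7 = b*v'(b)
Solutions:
 v(b) = C1 + C2*erf(sqrt(14)*b/2)


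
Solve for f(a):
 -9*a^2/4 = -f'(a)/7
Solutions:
 f(a) = C1 + 21*a^3/4


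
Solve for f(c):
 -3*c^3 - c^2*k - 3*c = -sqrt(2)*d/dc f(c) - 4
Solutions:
 f(c) = C1 + 3*sqrt(2)*c^4/8 + sqrt(2)*c^3*k/6 + 3*sqrt(2)*c^2/4 - 2*sqrt(2)*c


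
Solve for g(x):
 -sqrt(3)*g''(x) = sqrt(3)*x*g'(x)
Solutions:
 g(x) = C1 + C2*erf(sqrt(2)*x/2)


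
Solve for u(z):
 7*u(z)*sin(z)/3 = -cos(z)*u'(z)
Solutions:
 u(z) = C1*cos(z)^(7/3)


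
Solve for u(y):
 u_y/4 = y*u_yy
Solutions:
 u(y) = C1 + C2*y^(5/4)


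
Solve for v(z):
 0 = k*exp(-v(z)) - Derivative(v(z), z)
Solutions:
 v(z) = log(C1 + k*z)


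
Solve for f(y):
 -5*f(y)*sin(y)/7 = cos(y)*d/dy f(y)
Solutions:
 f(y) = C1*cos(y)^(5/7)


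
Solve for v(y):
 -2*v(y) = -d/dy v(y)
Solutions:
 v(y) = C1*exp(2*y)


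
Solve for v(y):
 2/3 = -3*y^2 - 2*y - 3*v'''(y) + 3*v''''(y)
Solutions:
 v(y) = C1 + C2*y + C3*y^2 + C4*exp(y) - y^5/60 - y^4/9 - 13*y^3/27


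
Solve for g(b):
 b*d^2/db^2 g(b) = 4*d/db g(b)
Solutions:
 g(b) = C1 + C2*b^5


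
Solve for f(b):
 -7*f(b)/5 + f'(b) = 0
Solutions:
 f(b) = C1*exp(7*b/5)


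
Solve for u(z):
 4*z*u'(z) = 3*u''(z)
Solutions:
 u(z) = C1 + C2*erfi(sqrt(6)*z/3)


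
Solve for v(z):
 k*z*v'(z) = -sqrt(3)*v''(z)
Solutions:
 v(z) = Piecewise((-sqrt(2)*3^(1/4)*sqrt(pi)*C1*erf(sqrt(2)*3^(3/4)*sqrt(k)*z/6)/(2*sqrt(k)) - C2, (k > 0) | (k < 0)), (-C1*z - C2, True))


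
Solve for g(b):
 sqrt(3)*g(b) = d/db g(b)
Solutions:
 g(b) = C1*exp(sqrt(3)*b)


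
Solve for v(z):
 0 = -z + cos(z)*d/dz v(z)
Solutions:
 v(z) = C1 + Integral(z/cos(z), z)


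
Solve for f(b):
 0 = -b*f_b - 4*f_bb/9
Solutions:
 f(b) = C1 + C2*erf(3*sqrt(2)*b/4)


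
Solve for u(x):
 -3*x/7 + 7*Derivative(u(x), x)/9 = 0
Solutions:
 u(x) = C1 + 27*x^2/98


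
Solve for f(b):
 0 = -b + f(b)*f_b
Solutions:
 f(b) = -sqrt(C1 + b^2)
 f(b) = sqrt(C1 + b^2)


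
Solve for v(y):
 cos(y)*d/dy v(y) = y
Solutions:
 v(y) = C1 + Integral(y/cos(y), y)


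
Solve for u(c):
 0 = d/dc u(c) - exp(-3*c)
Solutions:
 u(c) = C1 - exp(-3*c)/3


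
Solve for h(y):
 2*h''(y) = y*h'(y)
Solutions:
 h(y) = C1 + C2*erfi(y/2)


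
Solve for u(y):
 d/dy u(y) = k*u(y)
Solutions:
 u(y) = C1*exp(k*y)


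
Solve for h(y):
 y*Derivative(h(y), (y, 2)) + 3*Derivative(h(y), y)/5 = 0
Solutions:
 h(y) = C1 + C2*y^(2/5)


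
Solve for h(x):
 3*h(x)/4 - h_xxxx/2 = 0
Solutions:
 h(x) = C1*exp(-2^(3/4)*3^(1/4)*x/2) + C2*exp(2^(3/4)*3^(1/4)*x/2) + C3*sin(2^(3/4)*3^(1/4)*x/2) + C4*cos(2^(3/4)*3^(1/4)*x/2)


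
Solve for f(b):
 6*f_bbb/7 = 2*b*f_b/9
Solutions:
 f(b) = C1 + Integral(C2*airyai(7^(1/3)*b/3) + C3*airybi(7^(1/3)*b/3), b)


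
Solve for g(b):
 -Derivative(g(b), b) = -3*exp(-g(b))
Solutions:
 g(b) = log(C1 + 3*b)


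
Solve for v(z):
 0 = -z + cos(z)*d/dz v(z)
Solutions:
 v(z) = C1 + Integral(z/cos(z), z)


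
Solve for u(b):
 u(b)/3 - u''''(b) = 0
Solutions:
 u(b) = C1*exp(-3^(3/4)*b/3) + C2*exp(3^(3/4)*b/3) + C3*sin(3^(3/4)*b/3) + C4*cos(3^(3/4)*b/3)


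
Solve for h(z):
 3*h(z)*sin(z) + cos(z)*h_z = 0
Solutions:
 h(z) = C1*cos(z)^3


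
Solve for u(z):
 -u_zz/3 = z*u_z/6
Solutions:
 u(z) = C1 + C2*erf(z/2)


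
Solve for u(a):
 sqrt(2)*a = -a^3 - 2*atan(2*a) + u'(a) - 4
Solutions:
 u(a) = C1 + a^4/4 + sqrt(2)*a^2/2 + 2*a*atan(2*a) + 4*a - log(4*a^2 + 1)/2


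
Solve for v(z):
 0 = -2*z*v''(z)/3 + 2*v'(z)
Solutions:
 v(z) = C1 + C2*z^4


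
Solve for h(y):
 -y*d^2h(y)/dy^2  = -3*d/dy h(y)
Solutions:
 h(y) = C1 + C2*y^4


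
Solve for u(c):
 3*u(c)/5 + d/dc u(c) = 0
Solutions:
 u(c) = C1*exp(-3*c/5)


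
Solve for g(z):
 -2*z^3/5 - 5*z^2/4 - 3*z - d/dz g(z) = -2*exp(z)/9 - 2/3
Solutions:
 g(z) = C1 - z^4/10 - 5*z^3/12 - 3*z^2/2 + 2*z/3 + 2*exp(z)/9


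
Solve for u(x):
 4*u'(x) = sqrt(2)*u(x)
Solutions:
 u(x) = C1*exp(sqrt(2)*x/4)


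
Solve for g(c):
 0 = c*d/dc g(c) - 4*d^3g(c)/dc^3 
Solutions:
 g(c) = C1 + Integral(C2*airyai(2^(1/3)*c/2) + C3*airybi(2^(1/3)*c/2), c)


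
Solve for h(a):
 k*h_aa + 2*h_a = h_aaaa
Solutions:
 h(a) = C1 + C2*exp(a*(k/(3*(sqrt(1 - k^3/27) + 1)^(1/3)) + (sqrt(1 - k^3/27) + 1)^(1/3))) + C3*exp(a*(4*k/((-1 + sqrt(3)*I)*(sqrt(1 - k^3/27) + 1)^(1/3)) - 3*(sqrt(1 - k^3/27) + 1)^(1/3) + 3*sqrt(3)*I*(sqrt(1 - k^3/27) + 1)^(1/3))/6) + C4*exp(-a*(4*k/((1 + sqrt(3)*I)*(sqrt(1 - k^3/27) + 1)^(1/3)) + 3*(sqrt(1 - k^3/27) + 1)^(1/3) + 3*sqrt(3)*I*(sqrt(1 - k^3/27) + 1)^(1/3))/6)
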